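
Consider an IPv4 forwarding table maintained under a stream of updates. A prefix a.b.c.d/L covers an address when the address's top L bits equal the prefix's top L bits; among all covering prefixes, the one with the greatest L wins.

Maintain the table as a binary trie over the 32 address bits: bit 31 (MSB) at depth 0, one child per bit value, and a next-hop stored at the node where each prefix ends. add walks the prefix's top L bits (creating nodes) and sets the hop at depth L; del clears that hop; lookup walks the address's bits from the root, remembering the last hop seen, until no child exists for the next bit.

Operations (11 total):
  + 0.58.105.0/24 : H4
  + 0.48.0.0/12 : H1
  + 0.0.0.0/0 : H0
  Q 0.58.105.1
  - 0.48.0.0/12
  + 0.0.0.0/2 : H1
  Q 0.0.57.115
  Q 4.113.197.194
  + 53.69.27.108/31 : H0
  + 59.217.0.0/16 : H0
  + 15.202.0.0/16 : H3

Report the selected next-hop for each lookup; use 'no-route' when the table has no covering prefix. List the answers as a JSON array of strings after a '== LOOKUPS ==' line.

Apply in order:
  add 0.58.105.0/24 -> H4 at depth 24
  add 0.48.0.0/12 -> H1 at depth 12
  add 0.0.0.0/0 -> H0 at depth 0
  ? 0.58.105.1  path d0:H0→d1:-→d2:-→d3:-→d4:-→d5:-→d6:-→d7:-→d8:-→d9:-→d10:-→d11:-→d12:H1→d13:-→d14:-→d15:-→d16:-→d17:-→d18:-→d19:-→d20:-→d21:-→d22:-→d23:-→d24:H4  best=H4
  - 0.48.0.0/12 clear@12
  add 0.0.0.0/2 -> H1 at depth 2
  ? 0.0.57.115  path d0:H0→d1:-→d2:H1→d3:-→d4:-→d5:-→d6:-→d7:-→d8:-→d9:-→d10:-  best=H1
  ? 4.113.197.194  path d0:H0→d1:-→d2:H1→d3:-→d4:-→d5:-  best=H1
  add 53.69.27.108/31 -> H0 at depth 31
  add 59.217.0.0/16 -> H0 at depth 16
  add 15.202.0.0/16 -> H3 at depth 16

== LOOKUPS ==
["H4","H1","H1"]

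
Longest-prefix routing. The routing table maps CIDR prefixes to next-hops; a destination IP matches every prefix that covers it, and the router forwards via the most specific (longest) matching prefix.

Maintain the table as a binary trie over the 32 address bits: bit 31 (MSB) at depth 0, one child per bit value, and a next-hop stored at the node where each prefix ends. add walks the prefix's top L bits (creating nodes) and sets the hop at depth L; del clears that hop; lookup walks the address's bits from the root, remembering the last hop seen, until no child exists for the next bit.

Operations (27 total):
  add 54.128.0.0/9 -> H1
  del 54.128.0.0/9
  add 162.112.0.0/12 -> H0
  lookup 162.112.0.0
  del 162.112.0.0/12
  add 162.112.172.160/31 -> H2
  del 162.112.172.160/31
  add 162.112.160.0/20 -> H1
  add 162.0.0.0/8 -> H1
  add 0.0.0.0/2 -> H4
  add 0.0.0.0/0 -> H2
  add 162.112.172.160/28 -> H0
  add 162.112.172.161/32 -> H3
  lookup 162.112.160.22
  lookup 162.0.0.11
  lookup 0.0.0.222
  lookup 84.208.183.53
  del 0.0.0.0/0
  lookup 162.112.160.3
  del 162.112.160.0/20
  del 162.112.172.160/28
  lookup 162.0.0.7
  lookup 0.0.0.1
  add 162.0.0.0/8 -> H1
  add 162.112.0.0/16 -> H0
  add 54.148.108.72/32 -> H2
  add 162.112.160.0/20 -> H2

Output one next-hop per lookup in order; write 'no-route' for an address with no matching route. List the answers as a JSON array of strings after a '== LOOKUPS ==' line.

Trace:
  add 54.128.0.0/9 -> H1 at depth 9
  del 54.128.0.0/9 (clear depth 9)
  add 162.112.0.0/12 -> H0 at depth 12
  Q 162.112.0.0: descend 101000100111 ; hops seen [H0] ; pick H0
  del 162.112.0.0/12 (clear depth 12)
  add 162.112.172.160/31 -> H2 at depth 31
  del 162.112.172.160/31 (clear depth 31)
  add 162.112.160.0/20 -> H1 at depth 20
  add 162.0.0.0/8 -> H1 at depth 8
  add 0.0.0.0/2 -> H4 at depth 2
  add 0.0.0.0/0 -> H2 at depth 0
  add 162.112.172.160/28 -> H0 at depth 28
  add 162.112.172.161/32 -> H3 at depth 32
  Q 162.112.160.22: descend 10100010011100001010 ; hops seen [H2,H1,H1] ; pick H1
  Q 162.0.0.11: descend 101000100 ; hops seen [H2,H1] ; pick H1
  Q 0.0.0.222: descend 00 ; hops seen [H2,H4] ; pick H4
  Q 84.208.183.53: descend 0 ; hops seen [H2] ; pick H2
  del 0.0.0.0/0 (clear depth 0)
  Q 162.112.160.3: descend 10100010011100001010 ; hops seen [H1,H1] ; pick H1
  del 162.112.160.0/20 (clear depth 20)
  del 162.112.172.160/28 (clear depth 28)
  Q 162.0.0.7: descend 101000100 ; hops seen [H1] ; pick H1
  Q 0.0.0.1: descend 00 ; hops seen [H4] ; pick H4
  add 162.0.0.0/8 -> H1 at depth 8
  add 162.112.0.0/16 -> H0 at depth 16
  add 54.148.108.72/32 -> H2 at depth 32
  add 162.112.160.0/20 -> H2 at depth 20

== LOOKUPS ==
["H0","H1","H1","H4","H2","H1","H1","H4"]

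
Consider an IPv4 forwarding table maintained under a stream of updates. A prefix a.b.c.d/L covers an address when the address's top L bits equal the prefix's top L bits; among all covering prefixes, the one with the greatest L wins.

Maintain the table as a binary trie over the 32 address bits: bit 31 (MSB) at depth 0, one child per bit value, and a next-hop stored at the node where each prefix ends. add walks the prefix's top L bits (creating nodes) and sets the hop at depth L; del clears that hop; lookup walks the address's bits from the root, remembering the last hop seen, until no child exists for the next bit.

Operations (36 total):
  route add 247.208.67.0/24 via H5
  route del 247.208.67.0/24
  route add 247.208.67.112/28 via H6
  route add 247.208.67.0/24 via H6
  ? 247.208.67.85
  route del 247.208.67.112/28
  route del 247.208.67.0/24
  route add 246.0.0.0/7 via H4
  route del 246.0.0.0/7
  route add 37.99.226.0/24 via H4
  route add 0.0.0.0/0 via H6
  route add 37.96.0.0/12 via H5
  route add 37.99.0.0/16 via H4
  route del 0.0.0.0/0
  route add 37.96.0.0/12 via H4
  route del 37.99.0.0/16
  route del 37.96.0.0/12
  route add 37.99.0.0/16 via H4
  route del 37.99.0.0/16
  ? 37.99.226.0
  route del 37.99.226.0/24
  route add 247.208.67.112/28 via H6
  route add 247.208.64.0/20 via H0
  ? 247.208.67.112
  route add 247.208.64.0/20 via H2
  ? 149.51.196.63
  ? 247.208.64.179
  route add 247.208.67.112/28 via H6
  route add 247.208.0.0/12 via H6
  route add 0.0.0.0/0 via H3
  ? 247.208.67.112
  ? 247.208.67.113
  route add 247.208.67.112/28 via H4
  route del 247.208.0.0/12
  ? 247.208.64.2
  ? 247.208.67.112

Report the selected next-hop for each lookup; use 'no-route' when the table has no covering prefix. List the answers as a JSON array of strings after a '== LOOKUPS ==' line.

Trace:
  + 247.208.67.0/24 (H5) depth=24
  del 247.208.67.0/24 (clear depth 24)
  + 247.208.67.112/28 (H6) depth=28
  + 247.208.67.0/24 (H6) depth=24
  Q 247.208.67.85: descend 11110111110100000100001101 ; hops seen [H6] ; pick H6
  del 247.208.67.112/28 (clear depth 28)
  del 247.208.67.0/24 (clear depth 24)
  + 246.0.0.0/7 (H4) depth=7
  del 246.0.0.0/7 (clear depth 7)
  + 37.99.226.0/24 (H4) depth=24
  + 0.0.0.0/0 (H6) depth=0
  + 37.96.0.0/12 (H5) depth=12
  + 37.99.0.0/16 (H4) depth=16
  del 0.0.0.0/0 (clear depth 0)
  + 37.96.0.0/12 (H4) depth=12
  del 37.99.0.0/16 (clear depth 16)
  del 37.96.0.0/12 (clear depth 12)
  + 37.99.0.0/16 (H4) depth=16
  del 37.99.0.0/16 (clear depth 16)
  Q 37.99.226.0: descend 001001010110001111100010 ; hops seen [H4] ; pick H4
  del 37.99.226.0/24 (clear depth 24)
  + 247.208.67.112/28 (H6) depth=28
  + 247.208.64.0/20 (H0) depth=20
  Q 247.208.67.112: descend 1111011111010000010000110111 ; hops seen [H0,H6] ; pick H6
  + 247.208.64.0/20 (H2) depth=20
  Q 149.51.196.63: descend 1 ; hops seen [∅] ; pick no-route
  Q 247.208.64.179: descend 1111011111010000010000 ; hops seen [H2] ; pick H2
  + 247.208.67.112/28 (H6) depth=28
  + 247.208.0.0/12 (H6) depth=12
  + 0.0.0.0/0 (H3) depth=0
  Q 247.208.67.112: descend 1111011111010000010000110111 ; hops seen [H3,H6,H2,H6] ; pick H6
  Q 247.208.67.113: descend 1111011111010000010000110111 ; hops seen [H3,H6,H2,H6] ; pick H6
  + 247.208.67.112/28 (H4) depth=28
  del 247.208.0.0/12 (clear depth 12)
  Q 247.208.64.2: descend 1111011111010000010000 ; hops seen [H3,H2] ; pick H2
  Q 247.208.67.112: descend 1111011111010000010000110111 ; hops seen [H3,H2,H4] ; pick H4

== LOOKUPS ==
["H6","H4","H6","no-route","H2","H6","H6","H2","H4"]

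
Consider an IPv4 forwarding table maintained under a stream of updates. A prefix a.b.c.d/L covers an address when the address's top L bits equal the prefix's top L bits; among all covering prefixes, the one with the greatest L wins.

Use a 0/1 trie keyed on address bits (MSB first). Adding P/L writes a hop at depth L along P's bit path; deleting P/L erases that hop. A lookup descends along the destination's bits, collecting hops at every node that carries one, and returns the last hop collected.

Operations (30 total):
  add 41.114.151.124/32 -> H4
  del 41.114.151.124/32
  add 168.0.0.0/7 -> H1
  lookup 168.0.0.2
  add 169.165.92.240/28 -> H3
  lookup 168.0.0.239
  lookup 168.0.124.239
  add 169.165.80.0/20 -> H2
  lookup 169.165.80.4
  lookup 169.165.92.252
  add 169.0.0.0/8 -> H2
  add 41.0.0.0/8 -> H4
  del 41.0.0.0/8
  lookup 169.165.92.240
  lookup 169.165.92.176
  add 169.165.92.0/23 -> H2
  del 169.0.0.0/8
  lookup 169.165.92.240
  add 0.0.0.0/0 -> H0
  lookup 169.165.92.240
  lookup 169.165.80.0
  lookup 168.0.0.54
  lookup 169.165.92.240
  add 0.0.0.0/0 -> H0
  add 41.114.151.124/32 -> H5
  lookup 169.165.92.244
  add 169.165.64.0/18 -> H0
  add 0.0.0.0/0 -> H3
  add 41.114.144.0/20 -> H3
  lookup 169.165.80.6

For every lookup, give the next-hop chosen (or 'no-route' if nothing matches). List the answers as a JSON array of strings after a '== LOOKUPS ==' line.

Apply in order:
  add 41.114.151.124/32 -> H4 at depth 32
  - 41.114.151.124/32 clear@32
  add 168.0.0.0/7 -> H1 at depth 7
  Q 168.0.0.2: descend 1010100 ; hops seen [H1] ; pick H1
  add 169.165.92.240/28 -> H3 at depth 28
  Q 168.0.0.239: descend 1010100 ; hops seen [H1] ; pick H1
  Q 168.0.124.239: descend 1010100 ; hops seen [H1] ; pick H1
  add 169.165.80.0/20 -> H2 at depth 20
  Q 169.165.80.4: descend 10101001101001010101 ; hops seen [H1,H2] ; pick H2
  Q 169.165.92.252: descend 1010100110100101010111001111 ; hops seen [H1,H2,H3] ; pick H3
  add 169.0.0.0/8 -> H2 at depth 8
  add 41.0.0.0/8 -> H4 at depth 8
  - 41.0.0.0/8 clear@8
  Q 169.165.92.240: descend 1010100110100101010111001111 ; hops seen [H1,H2,H2,H3] ; pick H3
  Q 169.165.92.176: descend 1010100110100101010111001 ; hops seen [H1,H2,H2] ; pick H2
  add 169.165.92.0/23 -> H2 at depth 23
  - 169.0.0.0/8 clear@8
  Q 169.165.92.240: descend 1010100110100101010111001111 ; hops seen [H1,H2,H2,H3] ; pick H3
  add 0.0.0.0/0 -> H0 at depth 0
  Q 169.165.92.240: descend 1010100110100101010111001111 ; hops seen [H0,H1,H2,H2,H3] ; pick H3
  Q 169.165.80.0: descend 10101001101001010101 ; hops seen [H0,H1,H2] ; pick H2
  Q 168.0.0.54: descend 1010100 ; hops seen [H0,H1] ; pick H1
  Q 169.165.92.240: descend 1010100110100101010111001111 ; hops seen [H0,H1,H2,H2,H3] ; pick H3
  add 0.0.0.0/0 -> H0 at depth 0
  add 41.114.151.124/32 -> H5 at depth 32
  Q 169.165.92.244: descend 1010100110100101010111001111 ; hops seen [H0,H1,H2,H2,H3] ; pick H3
  add 169.165.64.0/18 -> H0 at depth 18
  add 0.0.0.0/0 -> H3 at depth 0
  add 41.114.144.0/20 -> H3 at depth 20
  Q 169.165.80.6: descend 10101001101001010101 ; hops seen [H3,H1,H0,H2] ; pick H2

== LOOKUPS ==
["H1","H1","H1","H2","H3","H3","H2","H3","H3","H2","H1","H3","H3","H2"]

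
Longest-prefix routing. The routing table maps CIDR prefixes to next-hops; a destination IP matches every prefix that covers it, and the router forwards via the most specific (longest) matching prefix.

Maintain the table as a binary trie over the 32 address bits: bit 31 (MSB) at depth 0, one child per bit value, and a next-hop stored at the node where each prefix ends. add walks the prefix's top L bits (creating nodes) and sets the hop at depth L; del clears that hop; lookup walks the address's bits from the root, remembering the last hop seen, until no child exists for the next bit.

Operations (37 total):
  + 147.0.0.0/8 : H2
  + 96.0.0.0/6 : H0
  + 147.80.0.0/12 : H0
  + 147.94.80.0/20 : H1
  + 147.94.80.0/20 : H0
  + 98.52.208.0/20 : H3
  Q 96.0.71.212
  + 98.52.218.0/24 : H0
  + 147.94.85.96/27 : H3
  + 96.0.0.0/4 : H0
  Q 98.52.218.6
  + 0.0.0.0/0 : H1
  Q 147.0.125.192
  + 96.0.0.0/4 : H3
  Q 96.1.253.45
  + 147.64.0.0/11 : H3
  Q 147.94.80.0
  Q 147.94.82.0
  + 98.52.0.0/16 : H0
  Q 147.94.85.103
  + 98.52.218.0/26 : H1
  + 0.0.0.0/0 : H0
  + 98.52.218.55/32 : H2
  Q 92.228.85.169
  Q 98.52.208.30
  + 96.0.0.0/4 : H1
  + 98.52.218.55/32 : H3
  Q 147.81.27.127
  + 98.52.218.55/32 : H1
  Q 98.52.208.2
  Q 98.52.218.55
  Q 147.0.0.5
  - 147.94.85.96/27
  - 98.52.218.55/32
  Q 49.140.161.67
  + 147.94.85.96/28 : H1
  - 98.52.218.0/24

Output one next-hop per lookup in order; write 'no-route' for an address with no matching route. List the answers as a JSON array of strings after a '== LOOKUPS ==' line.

Trace:
  + 147.0.0.0/8 (H2) depth=8
  + 96.0.0.0/6 (H0) depth=6
  + 147.80.0.0/12 (H0) depth=12
  + 147.94.80.0/20 (H1) depth=20
  + 147.94.80.0/20 (H0) depth=20
  + 98.52.208.0/20 (H3) depth=20
  Q 96.0.71.212: descend 011000 ; hops seen [H0] ; pick H0
  + 98.52.218.0/24 (H0) depth=24
  + 147.94.85.96/27 (H3) depth=27
  + 96.0.0.0/4 (H0) depth=4
  Q 98.52.218.6: descend 011000100011010011011010 ; hops seen [H0,H0,H3,H0] ; pick H0
  + 0.0.0.0/0 (H1) depth=0
  Q 147.0.125.192: descend 100100110 ; hops seen [H1,H2] ; pick H2
  + 96.0.0.0/4 (H3) depth=4
  Q 96.1.253.45: descend 011000 ; hops seen [H1,H3,H0] ; pick H0
  + 147.64.0.0/11 (H3) depth=11
  Q 147.94.80.0: descend 100100110101111001010 ; hops seen [H1,H2,H3,H0,H0] ; pick H0
  Q 147.94.82.0: descend 100100110101111001010 ; hops seen [H1,H2,H3,H0,H0] ; pick H0
  + 98.52.0.0/16 (H0) depth=16
  Q 147.94.85.103: descend 100100110101111001010101011 ; hops seen [H1,H2,H3,H0,H0,H3] ; pick H3
  + 98.52.218.0/26 (H1) depth=26
  + 0.0.0.0/0 (H0) depth=0
  + 98.52.218.55/32 (H2) depth=32
  Q 92.228.85.169: descend 01 ; hops seen [H0] ; pick H0
  Q 98.52.208.30: descend 01100010001101001101 ; hops seen [H0,H3,H0,H0,H3] ; pick H3
  + 96.0.0.0/4 (H1) depth=4
  + 98.52.218.55/32 (H3) depth=32
  Q 147.81.27.127: descend 100100110101 ; hops seen [H0,H2,H3,H0] ; pick H0
  + 98.52.218.55/32 (H1) depth=32
  Q 98.52.208.2: descend 01100010001101001101 ; hops seen [H0,H1,H0,H0,H3] ; pick H3
  Q 98.52.218.55: descend 01100010001101001101101000110111 ; hops seen [H0,H1,H0,H0,H3,H0,H1,H1] ; pick H1
  Q 147.0.0.5: descend 100100110 ; hops seen [H0,H2] ; pick H2
  - 147.94.85.96/27 clear@27
  - 98.52.218.55/32 clear@32
  Q 49.140.161.67: descend 0 ; hops seen [H0] ; pick H0
  + 147.94.85.96/28 (H1) depth=28
  - 98.52.218.0/24 clear@24

== LOOKUPS ==
["H0","H0","H2","H0","H0","H0","H3","H0","H3","H0","H3","H1","H2","H0"]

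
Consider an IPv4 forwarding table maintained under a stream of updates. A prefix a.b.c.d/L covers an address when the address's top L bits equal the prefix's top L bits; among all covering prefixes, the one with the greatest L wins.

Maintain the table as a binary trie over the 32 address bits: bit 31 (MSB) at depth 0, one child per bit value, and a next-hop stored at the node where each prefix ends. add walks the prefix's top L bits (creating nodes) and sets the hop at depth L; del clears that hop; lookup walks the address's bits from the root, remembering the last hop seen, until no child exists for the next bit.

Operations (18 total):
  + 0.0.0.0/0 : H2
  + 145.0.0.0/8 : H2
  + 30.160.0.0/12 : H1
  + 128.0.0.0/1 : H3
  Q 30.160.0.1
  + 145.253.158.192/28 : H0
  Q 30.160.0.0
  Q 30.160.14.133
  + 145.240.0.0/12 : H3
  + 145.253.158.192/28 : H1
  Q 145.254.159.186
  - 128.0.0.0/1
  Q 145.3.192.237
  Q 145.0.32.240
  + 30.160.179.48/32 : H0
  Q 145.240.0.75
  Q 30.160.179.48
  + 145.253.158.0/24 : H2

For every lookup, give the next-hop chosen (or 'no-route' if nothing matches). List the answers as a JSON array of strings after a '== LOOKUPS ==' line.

Trace:
  add 0.0.0.0/0 -> H2 at depth 0
  add 145.0.0.0/8 -> H2 at depth 8
  add 30.160.0.0/12 -> H1 at depth 12
  add 128.0.0.0/1 -> H3 at depth 1
  lookup 30.160.0.1: bits 000111101010 walk d0:H2→d1:-→d2:-→d3:-→d4:-→d5:-→d6:-→d7:-→d8:-→d9:-→d10:-→d11:-→d12:H1 -> H1
  add 145.253.158.192/28 -> H0 at depth 28
  lookup 30.160.0.0: bits 000111101010 walk d0:H2→d1:-→d2:-→d3:-→d4:-→d5:-→d6:-→d7:-→d8:-→d9:-→d10:-→d11:-→d12:H1 -> H1
  lookup 30.160.14.133: bits 000111101010 walk d0:H2→d1:-→d2:-→d3:-→d4:-→d5:-→d6:-→d7:-→d8:-→d9:-→d10:-→d11:-→d12:H1 -> H1
  add 145.240.0.0/12 -> H3 at depth 12
  add 145.253.158.192/28 -> H1 at depth 28
  lookup 145.254.159.186: bits 10010001111111 walk d0:H2→d1:H3→d2:-→d3:-→d4:-→d5:-→d6:-→d7:-→d8:H2→d9:-→d10:-→d11:-→d12:H3→d13:-→d14:- -> H3
  del 128.0.0.0/1 (clear depth 1)
  lookup 145.3.192.237: bits 10010001 walk d0:H2→d1:-→d2:-→d3:-→d4:-→d5:-→d6:-→d7:-→d8:H2 -> H2
  lookup 145.0.32.240: bits 10010001 walk d0:H2→d1:-→d2:-→d3:-→d4:-→d5:-→d6:-→d7:-→d8:H2 -> H2
  add 30.160.179.48/32 -> H0 at depth 32
  lookup 145.240.0.75: bits 100100011111 walk d0:H2→d1:-→d2:-→d3:-→d4:-→d5:-→d6:-→d7:-→d8:H2→d9:-→d10:-→d11:-→d12:H3 -> H3
  lookup 30.160.179.48: bits 00011110101000001011001100110000 walk d0:H2→d1:-→d2:-→d3:-→d4:-→d5:-→d6:-→d7:-→d8:-→d9:-→d10:-→d11:-→d12:H1→d13:-→d14:-→d15:-→d16:-→d17:-→d18:-→d19:-→d20:-→d21:-→d22:-→d23:-→d24:-→d25:-→d26:-→d27:-→d28:-→d29:-→d30:-→d31:-→d32:H0 -> H0
  add 145.253.158.0/24 -> H2 at depth 24

== LOOKUPS ==
["H1","H1","H1","H3","H2","H2","H3","H0"]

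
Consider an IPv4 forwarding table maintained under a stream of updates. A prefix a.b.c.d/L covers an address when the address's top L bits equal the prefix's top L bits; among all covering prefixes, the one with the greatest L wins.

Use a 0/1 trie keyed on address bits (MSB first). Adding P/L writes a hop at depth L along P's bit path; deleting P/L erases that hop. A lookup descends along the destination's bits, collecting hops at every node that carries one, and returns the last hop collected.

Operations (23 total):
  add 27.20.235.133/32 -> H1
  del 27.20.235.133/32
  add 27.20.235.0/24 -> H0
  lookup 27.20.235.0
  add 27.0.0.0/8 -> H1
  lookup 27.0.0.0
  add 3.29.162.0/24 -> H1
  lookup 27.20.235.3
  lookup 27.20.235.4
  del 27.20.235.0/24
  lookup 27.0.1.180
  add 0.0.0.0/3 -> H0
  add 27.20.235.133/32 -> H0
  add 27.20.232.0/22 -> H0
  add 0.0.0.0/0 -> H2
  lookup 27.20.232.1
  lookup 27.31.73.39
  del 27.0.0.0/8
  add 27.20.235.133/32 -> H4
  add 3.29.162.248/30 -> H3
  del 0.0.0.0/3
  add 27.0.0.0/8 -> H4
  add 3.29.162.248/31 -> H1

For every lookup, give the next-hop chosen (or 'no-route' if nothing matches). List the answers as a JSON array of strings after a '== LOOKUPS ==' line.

Apply in order:
  add 27.20.235.133/32 -> H1 at depth 32
  del 27.20.235.133/32 (clear depth 32)
  add 27.20.235.0/24 -> H0 at depth 24
  ? 27.20.235.0  path d0:-→d1:-→d2:-→d3:-→d4:-→d5:-→d6:-→d7:-→d8:-→d9:-→d10:-→d11:-→d12:-→d13:-→d14:-→d15:-→d16:-→d17:-→d18:-→d19:-→d20:-→d21:-→d22:-→d23:-→d24:H0  best=H0
  add 27.0.0.0/8 -> H1 at depth 8
  ? 27.0.0.0  path d0:-→d1:-→d2:-→d3:-→d4:-→d5:-→d6:-→d7:-→d8:H1→d9:-→d10:-→d11:-  best=H1
  add 3.29.162.0/24 -> H1 at depth 24
  ? 27.20.235.3  path d0:-→d1:-→d2:-→d3:-→d4:-→d5:-→d6:-→d7:-→d8:H1→d9:-→d10:-→d11:-→d12:-→d13:-→d14:-→d15:-→d16:-→d17:-→d18:-→d19:-→d20:-→d21:-→d22:-→d23:-→d24:H0  best=H0
  ? 27.20.235.4  path d0:-→d1:-→d2:-→d3:-→d4:-→d5:-→d6:-→d7:-→d8:H1→d9:-→d10:-→d11:-→d12:-→d13:-→d14:-→d15:-→d16:-→d17:-→d18:-→d19:-→d20:-→d21:-→d22:-→d23:-→d24:H0  best=H0
  del 27.20.235.0/24 (clear depth 24)
  ? 27.0.1.180  path d0:-→d1:-→d2:-→d3:-→d4:-→d5:-→d6:-→d7:-→d8:H1→d9:-→d10:-→d11:-  best=H1
  add 0.0.0.0/3 -> H0 at depth 3
  add 27.20.235.133/32 -> H0 at depth 32
  add 27.20.232.0/22 -> H0 at depth 22
  add 0.0.0.0/0 -> H2 at depth 0
  ? 27.20.232.1  path d0:H2→d1:-→d2:-→d3:H0→d4:-→d5:-→d6:-→d7:-→d8:H1→d9:-→d10:-→d11:-→d12:-→d13:-→d14:-→d15:-→d16:-→d17:-→d18:-→d19:-→d20:-→d21:-→d22:H0  best=H0
  ? 27.31.73.39  path d0:H2→d1:-→d2:-→d3:H0→d4:-→d5:-→d6:-→d7:-→d8:H1→d9:-→d10:-→d11:-→d12:-  best=H1
  del 27.0.0.0/8 (clear depth 8)
  add 27.20.235.133/32 -> H4 at depth 32
  add 3.29.162.248/30 -> H3 at depth 30
  del 0.0.0.0/3 (clear depth 3)
  add 27.0.0.0/8 -> H4 at depth 8
  add 3.29.162.248/31 -> H1 at depth 31

== LOOKUPS ==
["H0","H1","H0","H0","H1","H0","H1"]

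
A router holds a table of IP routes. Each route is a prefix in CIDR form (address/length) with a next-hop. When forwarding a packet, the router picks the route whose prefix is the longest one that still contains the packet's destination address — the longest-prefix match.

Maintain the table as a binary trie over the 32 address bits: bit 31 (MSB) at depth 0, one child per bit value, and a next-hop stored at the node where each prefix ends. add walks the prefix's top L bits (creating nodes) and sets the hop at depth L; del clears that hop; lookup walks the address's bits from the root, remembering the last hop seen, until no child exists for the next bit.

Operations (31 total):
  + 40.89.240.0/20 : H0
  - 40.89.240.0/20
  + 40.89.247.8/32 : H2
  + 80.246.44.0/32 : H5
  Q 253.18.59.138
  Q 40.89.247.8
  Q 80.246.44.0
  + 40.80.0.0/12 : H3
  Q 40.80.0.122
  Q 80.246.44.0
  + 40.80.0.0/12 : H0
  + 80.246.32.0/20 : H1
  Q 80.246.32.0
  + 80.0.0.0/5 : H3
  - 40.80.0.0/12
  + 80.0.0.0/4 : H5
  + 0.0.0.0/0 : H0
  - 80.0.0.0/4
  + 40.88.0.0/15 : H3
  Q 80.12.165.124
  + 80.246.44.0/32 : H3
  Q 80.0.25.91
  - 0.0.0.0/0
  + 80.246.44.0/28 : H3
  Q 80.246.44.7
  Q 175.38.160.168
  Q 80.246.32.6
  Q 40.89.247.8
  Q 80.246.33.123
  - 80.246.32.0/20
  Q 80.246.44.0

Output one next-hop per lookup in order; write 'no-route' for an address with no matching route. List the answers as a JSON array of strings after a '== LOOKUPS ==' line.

Apply in order:
  add 40.89.240.0/20 -> H0 at depth 20
  - 40.89.240.0/20 clear@20
  add 40.89.247.8/32 -> H2 at depth 32
  add 80.246.44.0/32 -> H5 at depth 32
  lookup 253.18.59.138: bits ε walk d0:- -> no-route
  lookup 40.89.247.8: bits 00101000010110011111011100001000 walk d0:-→d1:-→d2:-→d3:-→d4:-→d5:-→d6:-→d7:-→d8:-→d9:-→d10:-→d11:-→d12:-→d13:-→d14:-→d15:-→d16:-→d17:-→d18:-→d19:-→d20:-→d21:-→d22:-→d23:-→d24:-→d25:-→d26:-→d27:-→d28:-→d29:-→d30:-→d31:-→d32:H2 -> H2
  lookup 80.246.44.0: bits 01010000111101100010110000000000 walk d0:-→d1:-→d2:-→d3:-→d4:-→d5:-→d6:-→d7:-→d8:-→d9:-→d10:-→d11:-→d12:-→d13:-→d14:-→d15:-→d16:-→d17:-→d18:-→d19:-→d20:-→d21:-→d22:-→d23:-→d24:-→d25:-→d26:-→d27:-→d28:-→d29:-→d30:-→d31:-→d32:H5 -> H5
  add 40.80.0.0/12 -> H3 at depth 12
  lookup 40.80.0.122: bits 001010000101 walk d0:-→d1:-→d2:-→d3:-→d4:-→d5:-→d6:-→d7:-→d8:-→d9:-→d10:-→d11:-→d12:H3 -> H3
  lookup 80.246.44.0: bits 01010000111101100010110000000000 walk d0:-→d1:-→d2:-→d3:-→d4:-→d5:-→d6:-→d7:-→d8:-→d9:-→d10:-→d11:-→d12:-→d13:-→d14:-→d15:-→d16:-→d17:-→d18:-→d19:-→d20:-→d21:-→d22:-→d23:-→d24:-→d25:-→d26:-→d27:-→d28:-→d29:-→d30:-→d31:-→d32:H5 -> H5
  add 40.80.0.0/12 -> H0 at depth 12
  add 80.246.32.0/20 -> H1 at depth 20
  lookup 80.246.32.0: bits 01010000111101100010 walk d0:-→d1:-→d2:-→d3:-→d4:-→d5:-→d6:-→d7:-→d8:-→d9:-→d10:-→d11:-→d12:-→d13:-→d14:-→d15:-→d16:-→d17:-→d18:-→d19:-→d20:H1 -> H1
  add 80.0.0.0/5 -> H3 at depth 5
  - 40.80.0.0/12 clear@12
  add 80.0.0.0/4 -> H5 at depth 4
  add 0.0.0.0/0 -> H0 at depth 0
  - 80.0.0.0/4 clear@4
  add 40.88.0.0/15 -> H3 at depth 15
  lookup 80.12.165.124: bits 01010000 walk d0:H0→d1:-→d2:-→d3:-→d4:-→d5:H3→d6:-→d7:-→d8:- -> H3
  add 80.246.44.0/32 -> H3 at depth 32
  lookup 80.0.25.91: bits 01010000 walk d0:H0→d1:-→d2:-→d3:-→d4:-→d5:H3→d6:-→d7:-→d8:- -> H3
  - 0.0.0.0/0 clear@0
  add 80.246.44.0/28 -> H3 at depth 28
  lookup 80.246.44.7: bits 01010000111101100010110000000 walk d0:-→d1:-→d2:-→d3:-→d4:-→d5:H3→d6:-→d7:-→d8:-→d9:-→d10:-→d11:-→d12:-→d13:-→d14:-→d15:-→d16:-→d17:-→d18:-→d19:-→d20:H1→d21:-→d22:-→d23:-→d24:-→d25:-→d26:-→d27:-→d28:H3→d29:- -> H3
  lookup 175.38.160.168: bits ε walk d0:- -> no-route
  lookup 80.246.32.6: bits 01010000111101100010 walk d0:-→d1:-→d2:-→d3:-→d4:-→d5:H3→d6:-→d7:-→d8:-→d9:-→d10:-→d11:-→d12:-→d13:-→d14:-→d15:-→d16:-→d17:-→d18:-→d19:-→d20:H1 -> H1
  lookup 40.89.247.8: bits 00101000010110011111011100001000 walk d0:-→d1:-→d2:-→d3:-→d4:-→d5:-→d6:-→d7:-→d8:-→d9:-→d10:-→d11:-→d12:-→d13:-→d14:-→d15:H3→d16:-→d17:-→d18:-→d19:-→d20:-→d21:-→d22:-→d23:-→d24:-→d25:-→d26:-→d27:-→d28:-→d29:-→d30:-→d31:-→d32:H2 -> H2
  lookup 80.246.33.123: bits 01010000111101100010 walk d0:-→d1:-→d2:-→d3:-→d4:-→d5:H3→d6:-→d7:-→d8:-→d9:-→d10:-→d11:-→d12:-→d13:-→d14:-→d15:-→d16:-→d17:-→d18:-→d19:-→d20:H1 -> H1
  - 80.246.32.0/20 clear@20
  lookup 80.246.44.0: bits 01010000111101100010110000000000 walk d0:-→d1:-→d2:-→d3:-→d4:-→d5:H3→d6:-→d7:-→d8:-→d9:-→d10:-→d11:-→d12:-→d13:-→d14:-→d15:-→d16:-→d17:-→d18:-→d19:-→d20:-→d21:-→d22:-→d23:-→d24:-→d25:-→d26:-→d27:-→d28:H3→d29:-→d30:-→d31:-→d32:H3 -> H3

== LOOKUPS ==
["no-route","H2","H5","H3","H5","H1","H3","H3","H3","no-route","H1","H2","H1","H3"]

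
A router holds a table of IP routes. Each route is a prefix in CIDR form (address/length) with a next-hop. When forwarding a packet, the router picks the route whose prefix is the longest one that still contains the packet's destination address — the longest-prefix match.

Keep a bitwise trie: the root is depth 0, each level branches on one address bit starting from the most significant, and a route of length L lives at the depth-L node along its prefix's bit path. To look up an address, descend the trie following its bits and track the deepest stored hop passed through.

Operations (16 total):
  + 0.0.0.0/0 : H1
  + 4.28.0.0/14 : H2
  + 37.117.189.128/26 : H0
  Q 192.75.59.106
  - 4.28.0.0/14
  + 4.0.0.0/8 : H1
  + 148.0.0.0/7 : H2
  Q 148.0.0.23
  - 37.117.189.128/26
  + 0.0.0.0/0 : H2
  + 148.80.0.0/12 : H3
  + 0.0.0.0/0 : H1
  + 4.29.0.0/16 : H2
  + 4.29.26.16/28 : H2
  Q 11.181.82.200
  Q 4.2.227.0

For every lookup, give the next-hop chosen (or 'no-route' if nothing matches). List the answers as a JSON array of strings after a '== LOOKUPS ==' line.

Trace:
  + 0.0.0.0/0 (H1) depth=0
  + 4.28.0.0/14 (H2) depth=14
  + 37.117.189.128/26 (H0) depth=26
  lookup 192.75.59.106: bits ε walk d0:H1 -> H1
  del 4.28.0.0/14 (clear depth 14)
  + 4.0.0.0/8 (H1) depth=8
  + 148.0.0.0/7 (H2) depth=7
  lookup 148.0.0.23: bits 1001010 walk d0:H1→d1:-→d2:-→d3:-→d4:-→d5:-→d6:-→d7:H2 -> H2
  del 37.117.189.128/26 (clear depth 26)
  + 0.0.0.0/0 (H2) depth=0
  + 148.80.0.0/12 (H3) depth=12
  + 0.0.0.0/0 (H1) depth=0
  + 4.29.0.0/16 (H2) depth=16
  + 4.29.26.16/28 (H2) depth=28
  lookup 11.181.82.200: bits 0000 walk d0:H1→d1:-→d2:-→d3:-→d4:- -> H1
  lookup 4.2.227.0: bits 00000100000 walk d0:H1→d1:-→d2:-→d3:-→d4:-→d5:-→d6:-→d7:-→d8:H1→d9:-→d10:-→d11:- -> H1

== LOOKUPS ==
["H1","H2","H1","H1"]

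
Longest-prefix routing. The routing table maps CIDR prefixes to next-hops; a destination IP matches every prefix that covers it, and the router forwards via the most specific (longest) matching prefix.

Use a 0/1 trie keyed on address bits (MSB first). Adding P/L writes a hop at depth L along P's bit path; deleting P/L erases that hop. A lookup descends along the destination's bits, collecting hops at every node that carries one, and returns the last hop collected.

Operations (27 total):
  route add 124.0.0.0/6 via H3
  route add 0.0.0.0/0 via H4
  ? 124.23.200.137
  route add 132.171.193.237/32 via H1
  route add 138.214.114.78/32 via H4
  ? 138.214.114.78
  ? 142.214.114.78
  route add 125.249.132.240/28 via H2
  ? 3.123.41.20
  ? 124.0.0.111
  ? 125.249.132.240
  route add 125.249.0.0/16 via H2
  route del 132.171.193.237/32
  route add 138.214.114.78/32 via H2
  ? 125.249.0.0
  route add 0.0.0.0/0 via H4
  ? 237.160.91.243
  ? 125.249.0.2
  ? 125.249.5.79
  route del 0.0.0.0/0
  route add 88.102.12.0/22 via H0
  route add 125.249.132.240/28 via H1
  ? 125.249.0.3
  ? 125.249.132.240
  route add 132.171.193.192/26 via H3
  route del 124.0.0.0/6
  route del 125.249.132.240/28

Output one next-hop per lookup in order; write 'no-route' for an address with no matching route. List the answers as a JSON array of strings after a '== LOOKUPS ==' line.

Trace:
  + 124.0.0.0/6 (H3) depth=6
  + 0.0.0.0/0 (H4) depth=0
  Q 124.23.200.137: descend 011111 ; hops seen [H4,H3] ; pick H3
  + 132.171.193.237/32 (H1) depth=32
  + 138.214.114.78/32 (H4) depth=32
  Q 138.214.114.78: descend 10001010110101100111001001001110 ; hops seen [H4,H4] ; pick H4
  Q 142.214.114.78: descend 10001 ; hops seen [H4] ; pick H4
  + 125.249.132.240/28 (H2) depth=28
  Q 3.123.41.20: descend 0 ; hops seen [H4] ; pick H4
  Q 124.0.0.111: descend 0111110 ; hops seen [H4,H3] ; pick H3
  Q 125.249.132.240: descend 0111110111111001100001001111 ; hops seen [H4,H3,H2] ; pick H2
  + 125.249.0.0/16 (H2) depth=16
  del 132.171.193.237/32 (clear depth 32)
  + 138.214.114.78/32 (H2) depth=32
  Q 125.249.0.0: descend 0111110111111001 ; hops seen [H4,H3,H2] ; pick H2
  + 0.0.0.0/0 (H4) depth=0
  Q 237.160.91.243: descend 1 ; hops seen [H4] ; pick H4
  Q 125.249.0.2: descend 0111110111111001 ; hops seen [H4,H3,H2] ; pick H2
  Q 125.249.5.79: descend 0111110111111001 ; hops seen [H4,H3,H2] ; pick H2
  del 0.0.0.0/0 (clear depth 0)
  + 88.102.12.0/22 (H0) depth=22
  + 125.249.132.240/28 (H1) depth=28
  Q 125.249.0.3: descend 0111110111111001 ; hops seen [H3,H2] ; pick H2
  Q 125.249.132.240: descend 0111110111111001100001001111 ; hops seen [H3,H2,H1] ; pick H1
  + 132.171.193.192/26 (H3) depth=26
  del 124.0.0.0/6 (clear depth 6)
  del 125.249.132.240/28 (clear depth 28)

== LOOKUPS ==
["H3","H4","H4","H4","H3","H2","H2","H4","H2","H2","H2","H1"]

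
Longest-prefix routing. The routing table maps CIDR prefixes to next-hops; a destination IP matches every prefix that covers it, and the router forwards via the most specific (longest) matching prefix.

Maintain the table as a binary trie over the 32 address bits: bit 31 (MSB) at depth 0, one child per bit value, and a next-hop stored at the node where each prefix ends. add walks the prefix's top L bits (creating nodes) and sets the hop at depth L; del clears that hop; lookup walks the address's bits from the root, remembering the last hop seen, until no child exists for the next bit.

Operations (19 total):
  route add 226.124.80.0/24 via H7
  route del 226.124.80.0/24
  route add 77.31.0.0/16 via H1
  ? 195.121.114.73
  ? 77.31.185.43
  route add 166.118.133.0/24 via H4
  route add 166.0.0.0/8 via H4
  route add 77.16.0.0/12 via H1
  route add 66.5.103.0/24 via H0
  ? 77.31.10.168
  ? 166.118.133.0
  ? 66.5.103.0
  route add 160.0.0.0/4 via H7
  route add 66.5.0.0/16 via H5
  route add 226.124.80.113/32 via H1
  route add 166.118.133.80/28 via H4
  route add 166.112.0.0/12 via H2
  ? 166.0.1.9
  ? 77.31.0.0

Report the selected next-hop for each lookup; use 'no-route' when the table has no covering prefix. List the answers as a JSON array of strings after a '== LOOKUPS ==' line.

Apply in order:
  + 226.124.80.0/24 (H7) depth=24
  del 226.124.80.0/24 (clear depth 24)
  + 77.31.0.0/16 (H1) depth=16
  lookup 195.121.114.73: bits 11 walk d0:-→d1:-→d2:- -> no-route
  lookup 77.31.185.43: bits 0100110100011111 walk d0:-→d1:-→d2:-→d3:-→d4:-→d5:-→d6:-→d7:-→d8:-→d9:-→d10:-→d11:-→d12:-→d13:-→d14:-→d15:-→d16:H1 -> H1
  + 166.118.133.0/24 (H4) depth=24
  + 166.0.0.0/8 (H4) depth=8
  + 77.16.0.0/12 (H1) depth=12
  + 66.5.103.0/24 (H0) depth=24
  lookup 77.31.10.168: bits 0100110100011111 walk d0:-→d1:-→d2:-→d3:-→d4:-→d5:-→d6:-→d7:-→d8:-→d9:-→d10:-→d11:-→d12:H1→d13:-→d14:-→d15:-→d16:H1 -> H1
  lookup 166.118.133.0: bits 101001100111011010000101 walk d0:-→d1:-→d2:-→d3:-→d4:-→d5:-→d6:-→d7:-→d8:H4→d9:-→d10:-→d11:-→d12:-→d13:-→d14:-→d15:-→d16:-→d17:-→d18:-→d19:-→d20:-→d21:-→d22:-→d23:-→d24:H4 -> H4
  lookup 66.5.103.0: bits 010000100000010101100111 walk d0:-→d1:-→d2:-→d3:-→d4:-→d5:-→d6:-→d7:-→d8:-→d9:-→d10:-→d11:-→d12:-→d13:-→d14:-→d15:-→d16:-→d17:-→d18:-→d19:-→d20:-→d21:-→d22:-→d23:-→d24:H0 -> H0
  + 160.0.0.0/4 (H7) depth=4
  + 66.5.0.0/16 (H5) depth=16
  + 226.124.80.113/32 (H1) depth=32
  + 166.118.133.80/28 (H4) depth=28
  + 166.112.0.0/12 (H2) depth=12
  lookup 166.0.1.9: bits 101001100 walk d0:-→d1:-→d2:-→d3:-→d4:H7→d5:-→d6:-→d7:-→d8:H4→d9:- -> H4
  lookup 77.31.0.0: bits 0100110100011111 walk d0:-→d1:-→d2:-→d3:-→d4:-→d5:-→d6:-→d7:-→d8:-→d9:-→d10:-→d11:-→d12:H1→d13:-→d14:-→d15:-→d16:H1 -> H1

== LOOKUPS ==
["no-route","H1","H1","H4","H0","H4","H1"]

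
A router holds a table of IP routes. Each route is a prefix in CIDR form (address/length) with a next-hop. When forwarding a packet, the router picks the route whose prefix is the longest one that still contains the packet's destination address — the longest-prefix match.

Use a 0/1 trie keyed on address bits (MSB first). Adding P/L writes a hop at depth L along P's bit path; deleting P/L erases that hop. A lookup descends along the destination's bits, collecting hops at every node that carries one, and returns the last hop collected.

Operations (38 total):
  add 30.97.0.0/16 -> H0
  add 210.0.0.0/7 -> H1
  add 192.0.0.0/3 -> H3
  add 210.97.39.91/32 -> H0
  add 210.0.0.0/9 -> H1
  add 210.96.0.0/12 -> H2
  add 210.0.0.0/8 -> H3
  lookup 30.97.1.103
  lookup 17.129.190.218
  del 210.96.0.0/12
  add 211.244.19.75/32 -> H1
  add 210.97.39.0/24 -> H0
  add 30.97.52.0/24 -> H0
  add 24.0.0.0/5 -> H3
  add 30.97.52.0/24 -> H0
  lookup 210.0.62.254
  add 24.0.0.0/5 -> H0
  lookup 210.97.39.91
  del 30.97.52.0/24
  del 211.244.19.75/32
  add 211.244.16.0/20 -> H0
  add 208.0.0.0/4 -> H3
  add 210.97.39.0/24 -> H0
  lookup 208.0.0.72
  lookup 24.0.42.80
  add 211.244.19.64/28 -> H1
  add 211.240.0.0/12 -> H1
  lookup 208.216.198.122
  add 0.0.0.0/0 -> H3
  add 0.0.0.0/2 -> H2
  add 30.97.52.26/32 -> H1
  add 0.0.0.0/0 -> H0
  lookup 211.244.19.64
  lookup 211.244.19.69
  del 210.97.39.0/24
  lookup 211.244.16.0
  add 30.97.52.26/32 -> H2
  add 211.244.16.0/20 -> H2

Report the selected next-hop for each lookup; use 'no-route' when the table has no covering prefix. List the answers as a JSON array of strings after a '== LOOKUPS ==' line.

Process each operation:
  + 30.97.0.0/16 (H0) depth=16
  + 210.0.0.0/7 (H1) depth=7
  + 192.0.0.0/3 (H3) depth=3
  + 210.97.39.91/32 (H0) depth=32
  + 210.0.0.0/9 (H1) depth=9
  + 210.96.0.0/12 (H2) depth=12
  + 210.0.0.0/8 (H3) depth=8
  lookup 30.97.1.103: bits 0001111001100001 walk d0:-→d1:-→d2:-→d3:-→d4:-→d5:-→d6:-→d7:-→d8:-→d9:-→d10:-→d11:-→d12:-→d13:-→d14:-→d15:-→d16:H0 -> H0
  lookup 17.129.190.218: bits 0001 walk d0:-→d1:-→d2:-→d3:-→d4:- -> no-route
  del 210.96.0.0/12 (clear depth 12)
  + 211.244.19.75/32 (H1) depth=32
  + 210.97.39.0/24 (H0) depth=24
  + 30.97.52.0/24 (H0) depth=24
  + 24.0.0.0/5 (H3) depth=5
  + 30.97.52.0/24 (H0) depth=24
  lookup 210.0.62.254: bits 110100100 walk d0:-→d1:-→d2:-→d3:H3→d4:-→d5:-→d6:-→d7:H1→d8:H3→d9:H1 -> H1
  + 24.0.0.0/5 (H0) depth=5
  lookup 210.97.39.91: bits 11010010011000010010011101011011 walk d0:-→d1:-→d2:-→d3:H3→d4:-→d5:-→d6:-→d7:H1→d8:H3→d9:H1→d10:-→d11:-→d12:-→d13:-→d14:-→d15:-→d16:-→d17:-→d18:-→d19:-→d20:-→d21:-→d22:-→d23:-→d24:H0→d25:-→d26:-→d27:-→d28:-→d29:-→d30:-→d31:-→d32:H0 -> H0
  del 30.97.52.0/24 (clear depth 24)
  del 211.244.19.75/32 (clear depth 32)
  + 211.244.16.0/20 (H0) depth=20
  + 208.0.0.0/4 (H3) depth=4
  + 210.97.39.0/24 (H0) depth=24
  lookup 208.0.0.72: bits 110100 walk d0:-→d1:-→d2:-→d3:H3→d4:H3→d5:-→d6:- -> H3
  lookup 24.0.42.80: bits 00011 walk d0:-→d1:-→d2:-→d3:-→d4:-→d5:H0 -> H0
  + 211.244.19.64/28 (H1) depth=28
  + 211.240.0.0/12 (H1) depth=12
  lookup 208.216.198.122: bits 110100 walk d0:-→d1:-→d2:-→d3:H3→d4:H3→d5:-→d6:- -> H3
  + 0.0.0.0/0 (H3) depth=0
  + 0.0.0.0/2 (H2) depth=2
  + 30.97.52.26/32 (H1) depth=32
  + 0.0.0.0/0 (H0) depth=0
  lookup 211.244.19.64: bits 1101001111110100000100110100 walk d0:H0→d1:-→d2:-→d3:H3→d4:H3→d5:-→d6:-→d7:H1→d8:-→d9:-→d10:-→d11:-→d12:H1→d13:-→d14:-→d15:-→d16:-→d17:-→d18:-→d19:-→d20:H0→d21:-→d22:-→d23:-→d24:-→d25:-→d26:-→d27:-→d28:H1 -> H1
  lookup 211.244.19.69: bits 1101001111110100000100110100 walk d0:H0→d1:-→d2:-→d3:H3→d4:H3→d5:-→d6:-→d7:H1→d8:-→d9:-→d10:-→d11:-→d12:H1→d13:-→d14:-→d15:-→d16:-→d17:-→d18:-→d19:-→d20:H0→d21:-→d22:-→d23:-→d24:-→d25:-→d26:-→d27:-→d28:H1 -> H1
  del 210.97.39.0/24 (clear depth 24)
  lookup 211.244.16.0: bits 1101001111110100000100 walk d0:H0→d1:-→d2:-→d3:H3→d4:H3→d5:-→d6:-→d7:H1→d8:-→d9:-→d10:-→d11:-→d12:H1→d13:-→d14:-→d15:-→d16:-→d17:-→d18:-→d19:-→d20:H0→d21:-→d22:- -> H0
  + 30.97.52.26/32 (H2) depth=32
  + 211.244.16.0/20 (H2) depth=20

== LOOKUPS ==
["H0","no-route","H1","H0","H3","H0","H3","H1","H1","H0"]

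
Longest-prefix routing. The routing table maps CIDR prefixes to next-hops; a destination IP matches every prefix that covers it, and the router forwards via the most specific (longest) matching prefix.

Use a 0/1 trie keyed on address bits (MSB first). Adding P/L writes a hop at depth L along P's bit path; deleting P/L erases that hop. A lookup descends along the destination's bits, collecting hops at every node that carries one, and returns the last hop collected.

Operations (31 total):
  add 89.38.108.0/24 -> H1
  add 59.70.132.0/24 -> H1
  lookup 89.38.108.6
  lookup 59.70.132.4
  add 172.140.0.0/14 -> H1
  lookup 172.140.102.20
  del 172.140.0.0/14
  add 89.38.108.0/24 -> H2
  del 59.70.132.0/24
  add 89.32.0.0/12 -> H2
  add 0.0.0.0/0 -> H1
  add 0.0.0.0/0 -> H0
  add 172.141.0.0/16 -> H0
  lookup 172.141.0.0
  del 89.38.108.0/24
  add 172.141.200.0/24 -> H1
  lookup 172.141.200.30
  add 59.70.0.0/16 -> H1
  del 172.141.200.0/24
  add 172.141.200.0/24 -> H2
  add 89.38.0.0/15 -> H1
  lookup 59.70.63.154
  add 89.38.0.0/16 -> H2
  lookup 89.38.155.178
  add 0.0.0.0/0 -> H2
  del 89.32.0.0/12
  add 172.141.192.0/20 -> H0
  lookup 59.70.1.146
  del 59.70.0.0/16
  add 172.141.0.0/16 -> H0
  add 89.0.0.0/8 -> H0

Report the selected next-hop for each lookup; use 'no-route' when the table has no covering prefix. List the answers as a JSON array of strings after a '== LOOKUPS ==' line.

Trace:
  + 89.38.108.0/24 (H1) depth=24
  + 59.70.132.0/24 (H1) depth=24
  ? 89.38.108.6  path d0:-→d1:-→d2:-→d3:-→d4:-→d5:-→d6:-→d7:-→d8:-→d9:-→d10:-→d11:-→d12:-→d13:-→d14:-→d15:-→d16:-→d17:-→d18:-→d19:-→d20:-→d21:-→d22:-→d23:-→d24:H1  best=H1
  ? 59.70.132.4  path d0:-→d1:-→d2:-→d3:-→d4:-→d5:-→d6:-→d7:-→d8:-→d9:-→d10:-→d11:-→d12:-→d13:-→d14:-→d15:-→d16:-→d17:-→d18:-→d19:-→d20:-→d21:-→d22:-→d23:-→d24:H1  best=H1
  + 172.140.0.0/14 (H1) depth=14
  ? 172.140.102.20  path d0:-→d1:-→d2:-→d3:-→d4:-→d5:-→d6:-→d7:-→d8:-→d9:-→d10:-→d11:-→d12:-→d13:-→d14:H1  best=H1
  del 172.140.0.0/14 (clear depth 14)
  + 89.38.108.0/24 (H2) depth=24
  del 59.70.132.0/24 (clear depth 24)
  + 89.32.0.0/12 (H2) depth=12
  + 0.0.0.0/0 (H1) depth=0
  + 0.0.0.0/0 (H0) depth=0
  + 172.141.0.0/16 (H0) depth=16
  ? 172.141.0.0  path d0:H0→d1:-→d2:-→d3:-→d4:-→d5:-→d6:-→d7:-→d8:-→d9:-→d10:-→d11:-→d12:-→d13:-→d14:-→d15:-→d16:H0  best=H0
  del 89.38.108.0/24 (clear depth 24)
  + 172.141.200.0/24 (H1) depth=24
  ? 172.141.200.30  path d0:H0→d1:-→d2:-→d3:-→d4:-→d5:-→d6:-→d7:-→d8:-→d9:-→d10:-→d11:-→d12:-→d13:-→d14:-→d15:-→d16:H0→d17:-→d18:-→d19:-→d20:-→d21:-→d22:-→d23:-→d24:H1  best=H1
  + 59.70.0.0/16 (H1) depth=16
  del 172.141.200.0/24 (clear depth 24)
  + 172.141.200.0/24 (H2) depth=24
  + 89.38.0.0/15 (H1) depth=15
  ? 59.70.63.154  path d0:H0→d1:-→d2:-→d3:-→d4:-→d5:-→d6:-→d7:-→d8:-→d9:-→d10:-→d11:-→d12:-→d13:-→d14:-→d15:-→d16:H1  best=H1
  + 89.38.0.0/16 (H2) depth=16
  ? 89.38.155.178  path d0:H0→d1:-→d2:-→d3:-→d4:-→d5:-→d6:-→d7:-→d8:-→d9:-→d10:-→d11:-→d12:H2→d13:-→d14:-→d15:H1→d16:H2  best=H2
  + 0.0.0.0/0 (H2) depth=0
  del 89.32.0.0/12 (clear depth 12)
  + 172.141.192.0/20 (H0) depth=20
  ? 59.70.1.146  path d0:H2→d1:-→d2:-→d3:-→d4:-→d5:-→d6:-→d7:-→d8:-→d9:-→d10:-→d11:-→d12:-→d13:-→d14:-→d15:-→d16:H1  best=H1
  del 59.70.0.0/16 (clear depth 16)
  + 172.141.0.0/16 (H0) depth=16
  + 89.0.0.0/8 (H0) depth=8

== LOOKUPS ==
["H1","H1","H1","H0","H1","H1","H2","H1"]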